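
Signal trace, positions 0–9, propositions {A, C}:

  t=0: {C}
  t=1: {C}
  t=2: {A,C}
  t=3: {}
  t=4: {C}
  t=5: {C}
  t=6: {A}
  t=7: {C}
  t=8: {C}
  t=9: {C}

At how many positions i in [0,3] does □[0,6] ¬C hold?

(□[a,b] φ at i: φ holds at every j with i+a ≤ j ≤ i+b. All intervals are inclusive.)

Evaluate at each i in [0,3]:
  i=0: ✗ (fails at j=0)
  i=1: ✗ (fails at j=1)
  i=2: ✗ (fails at j=2)
  i=3: ✗ (fails at j=4)
Positions where it holds: {} → 0.

0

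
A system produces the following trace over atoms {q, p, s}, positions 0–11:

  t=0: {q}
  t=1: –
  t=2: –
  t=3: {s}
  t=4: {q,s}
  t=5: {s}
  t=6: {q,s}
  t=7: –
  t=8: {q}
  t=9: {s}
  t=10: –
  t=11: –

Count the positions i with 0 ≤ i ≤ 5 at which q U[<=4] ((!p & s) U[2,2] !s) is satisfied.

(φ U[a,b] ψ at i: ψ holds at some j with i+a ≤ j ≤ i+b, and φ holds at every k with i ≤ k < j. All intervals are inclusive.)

Evaluate at each i in [0,5]:
  i=0: ✗ (no rhs in [0,4])
  i=1: ✗ (lhs fails at k=1 before rhs at j=5)
  i=2: ✗ (lhs fails at k=2 before rhs at j=5)
  i=3: ✗ (lhs fails at k=3 before rhs at j=5)
  i=4: ✓ (rhs at j=5; lhs holds on [4,4])
  i=5: ✓ (rhs at j=5)
Positions where it holds: {4, 5} → 2.

2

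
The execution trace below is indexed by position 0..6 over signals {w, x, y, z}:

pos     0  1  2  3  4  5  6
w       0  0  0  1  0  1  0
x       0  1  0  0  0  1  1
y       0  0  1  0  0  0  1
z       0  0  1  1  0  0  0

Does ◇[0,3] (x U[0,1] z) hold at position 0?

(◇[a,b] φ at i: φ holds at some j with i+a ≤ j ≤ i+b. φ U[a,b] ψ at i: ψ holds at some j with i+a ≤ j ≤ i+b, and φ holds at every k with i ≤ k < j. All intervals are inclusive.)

True

Check (x U[0,1] z) at each j in [0,3]:
  j=0: fails
  j=1: holds
  j=2: holds
  j=3: holds
Found at j=1 → formula holds.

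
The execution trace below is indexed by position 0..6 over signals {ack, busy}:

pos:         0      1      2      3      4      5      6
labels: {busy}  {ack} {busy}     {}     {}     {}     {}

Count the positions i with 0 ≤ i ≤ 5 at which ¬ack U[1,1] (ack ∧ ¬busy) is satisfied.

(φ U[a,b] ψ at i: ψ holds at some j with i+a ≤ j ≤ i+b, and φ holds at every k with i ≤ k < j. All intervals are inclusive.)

Evaluate at each i in [0,5]:
  i=0: ✓ (rhs at j=1; lhs holds on [0,0])
  i=1: ✗ (no rhs in [2,2])
  i=2: ✗ (no rhs in [3,3])
  i=3: ✗ (no rhs in [4,4])
  i=4: ✗ (no rhs in [5,5])
  i=5: ✗ (no rhs in [6,6])
Positions where it holds: {0} → 1.

1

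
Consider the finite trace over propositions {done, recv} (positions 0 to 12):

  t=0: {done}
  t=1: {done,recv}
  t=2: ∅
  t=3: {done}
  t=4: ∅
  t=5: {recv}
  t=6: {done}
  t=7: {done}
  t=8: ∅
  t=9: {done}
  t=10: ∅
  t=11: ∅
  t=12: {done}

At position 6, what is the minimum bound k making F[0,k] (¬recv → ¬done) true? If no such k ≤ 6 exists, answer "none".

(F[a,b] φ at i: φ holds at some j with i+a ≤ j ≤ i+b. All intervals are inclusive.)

Scan j = 6,7,… for (¬recv → ¬done):
  j=6: fails
  j=7: fails
  j=8: holds
First hit at j=8, so smallest k = 8-6 = 2.

2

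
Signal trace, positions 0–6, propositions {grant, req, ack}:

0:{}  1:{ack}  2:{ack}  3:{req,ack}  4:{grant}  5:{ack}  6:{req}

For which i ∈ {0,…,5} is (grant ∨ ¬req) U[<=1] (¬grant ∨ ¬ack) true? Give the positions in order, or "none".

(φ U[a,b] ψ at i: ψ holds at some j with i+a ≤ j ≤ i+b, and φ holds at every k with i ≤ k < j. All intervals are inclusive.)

Evaluate at each i in [0,5]:
  i=0: ✓ (rhs at j=0)
  i=1: ✓ (rhs at j=1)
  i=2: ✓ (rhs at j=2)
  i=3: ✓ (rhs at j=3)
  i=4: ✓ (rhs at j=4)
  i=5: ✓ (rhs at j=5)

0, 1, 2, 3, 4, 5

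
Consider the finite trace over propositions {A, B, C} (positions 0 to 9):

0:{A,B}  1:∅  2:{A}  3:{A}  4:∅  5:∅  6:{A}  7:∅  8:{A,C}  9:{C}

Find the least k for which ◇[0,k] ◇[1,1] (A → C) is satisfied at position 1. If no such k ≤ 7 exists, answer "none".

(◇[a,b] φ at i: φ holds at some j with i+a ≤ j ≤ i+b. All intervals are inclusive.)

2

Scan j = 1,2,… for ◇[1,1] (A → C):
  j=1: fails
  j=2: fails
  j=3: holds
First hit at j=3, so smallest k = 3-1 = 2.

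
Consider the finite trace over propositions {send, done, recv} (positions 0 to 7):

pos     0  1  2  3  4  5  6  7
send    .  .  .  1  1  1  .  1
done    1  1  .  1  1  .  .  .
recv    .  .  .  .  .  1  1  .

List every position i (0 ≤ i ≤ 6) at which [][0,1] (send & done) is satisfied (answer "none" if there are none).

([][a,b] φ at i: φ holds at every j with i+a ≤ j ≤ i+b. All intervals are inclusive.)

Evaluate at each i in [0,6]:
  i=0: ✗ (fails at j=0)
  i=1: ✗ (fails at j=1)
  i=2: ✗ (fails at j=2)
  i=3: ✓ (all of [3,4])
  i=4: ✗ (fails at j=5)
  i=5: ✗ (fails at j=5)
  i=6: ✗ (fails at j=6)

3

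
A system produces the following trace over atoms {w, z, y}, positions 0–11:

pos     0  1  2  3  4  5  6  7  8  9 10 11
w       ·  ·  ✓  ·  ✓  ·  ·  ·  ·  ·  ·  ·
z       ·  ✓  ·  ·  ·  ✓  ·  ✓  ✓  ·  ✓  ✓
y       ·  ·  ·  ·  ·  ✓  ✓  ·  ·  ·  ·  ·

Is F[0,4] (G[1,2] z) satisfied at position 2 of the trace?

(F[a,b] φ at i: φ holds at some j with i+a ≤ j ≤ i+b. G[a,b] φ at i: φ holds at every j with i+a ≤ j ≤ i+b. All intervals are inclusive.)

Holds

Check G[1,2] z at each j in [2,6]:
  j=2: fails at 3
  j=3: fails at 4
  j=4: fails at 6
  j=5: fails at 6
  j=6: holds on [7,8]
Found at j=6 → formula holds.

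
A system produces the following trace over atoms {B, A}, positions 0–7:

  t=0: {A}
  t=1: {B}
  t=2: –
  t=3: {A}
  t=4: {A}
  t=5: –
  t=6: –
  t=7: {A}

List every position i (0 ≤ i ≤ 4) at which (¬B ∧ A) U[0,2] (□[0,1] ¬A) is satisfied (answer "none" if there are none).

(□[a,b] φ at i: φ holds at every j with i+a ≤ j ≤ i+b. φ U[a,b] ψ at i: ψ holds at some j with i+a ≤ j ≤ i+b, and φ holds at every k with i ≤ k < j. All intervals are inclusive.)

Evaluate at each i in [0,4]:
  i=0: ✓ (rhs at j=1; lhs holds on [0,0])
  i=1: ✓ (rhs at j=1)
  i=2: ✗ (no rhs in [2,4])
  i=3: ✓ (rhs at j=5; lhs holds on [3,4])
  i=4: ✓ (rhs at j=5; lhs holds on [4,4])

0, 1, 3, 4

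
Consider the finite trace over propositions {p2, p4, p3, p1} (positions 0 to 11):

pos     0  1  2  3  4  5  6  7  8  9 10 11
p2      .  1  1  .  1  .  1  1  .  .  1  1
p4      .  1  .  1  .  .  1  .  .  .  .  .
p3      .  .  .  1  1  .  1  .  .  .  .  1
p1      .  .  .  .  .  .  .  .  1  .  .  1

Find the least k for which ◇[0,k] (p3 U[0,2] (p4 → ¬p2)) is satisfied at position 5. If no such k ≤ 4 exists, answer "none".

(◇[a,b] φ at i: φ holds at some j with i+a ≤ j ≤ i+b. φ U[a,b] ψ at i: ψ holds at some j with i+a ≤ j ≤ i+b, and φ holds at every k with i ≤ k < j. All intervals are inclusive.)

Scan j = 5,6,… for (p3 U[0,2] (p4 → ¬p2)):
  j=5: holds
First hit at j=5, so smallest k = 5-5 = 0.

0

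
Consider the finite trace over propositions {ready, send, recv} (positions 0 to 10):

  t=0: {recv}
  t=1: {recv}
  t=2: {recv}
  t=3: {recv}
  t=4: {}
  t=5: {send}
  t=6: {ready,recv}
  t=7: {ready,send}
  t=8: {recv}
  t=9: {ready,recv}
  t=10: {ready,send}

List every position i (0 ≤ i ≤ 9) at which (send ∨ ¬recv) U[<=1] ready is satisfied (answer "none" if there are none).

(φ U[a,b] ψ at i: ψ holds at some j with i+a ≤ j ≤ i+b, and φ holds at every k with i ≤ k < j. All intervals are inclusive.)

5, 6, 7, 9

Evaluate at each i in [0,9]:
  i=0: ✗ (no rhs in [0,1])
  i=1: ✗ (no rhs in [1,2])
  i=2: ✗ (no rhs in [2,3])
  i=3: ✗ (no rhs in [3,4])
  i=4: ✗ (no rhs in [4,5])
  i=5: ✓ (rhs at j=6; lhs holds on [5,5])
  i=6: ✓ (rhs at j=6)
  i=7: ✓ (rhs at j=7)
  i=8: ✗ (lhs fails at k=8 before rhs at j=9)
  i=9: ✓ (rhs at j=9)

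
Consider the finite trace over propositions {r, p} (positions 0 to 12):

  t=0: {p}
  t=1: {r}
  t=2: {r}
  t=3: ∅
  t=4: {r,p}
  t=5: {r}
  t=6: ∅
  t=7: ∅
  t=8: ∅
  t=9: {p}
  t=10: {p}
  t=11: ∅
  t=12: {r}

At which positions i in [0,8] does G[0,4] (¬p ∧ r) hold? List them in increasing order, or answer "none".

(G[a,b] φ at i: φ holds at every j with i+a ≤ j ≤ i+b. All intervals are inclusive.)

none

Evaluate at each i in [0,8]:
  i=0: ✗ (fails at j=0)
  i=1: ✗ (fails at j=3)
  i=2: ✗ (fails at j=3)
  i=3: ✗ (fails at j=3)
  i=4: ✗ (fails at j=4)
  i=5: ✗ (fails at j=6)
  i=6: ✗ (fails at j=6)
  i=7: ✗ (fails at j=7)
  i=8: ✗ (fails at j=8)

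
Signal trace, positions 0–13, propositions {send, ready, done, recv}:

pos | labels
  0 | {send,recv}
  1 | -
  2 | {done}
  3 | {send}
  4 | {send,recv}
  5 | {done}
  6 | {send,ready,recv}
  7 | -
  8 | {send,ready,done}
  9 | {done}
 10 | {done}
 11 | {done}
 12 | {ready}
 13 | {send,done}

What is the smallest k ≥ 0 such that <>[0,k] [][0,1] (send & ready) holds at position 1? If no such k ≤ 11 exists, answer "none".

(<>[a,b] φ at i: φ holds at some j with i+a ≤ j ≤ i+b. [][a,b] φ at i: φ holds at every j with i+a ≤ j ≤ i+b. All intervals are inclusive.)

Scan j = 1,2,… for [][0,1] (send & ready):
  j=1: fails
  j=2: fails
  j=3: fails
  j=4: fails
  j=5: fails
  j=6: fails
  j=7: fails
  j=8: fails
  j=9: fails
  j=10: fails
  j=11: fails
  j=12: fails
No j in [1,12] satisfies it → none.

none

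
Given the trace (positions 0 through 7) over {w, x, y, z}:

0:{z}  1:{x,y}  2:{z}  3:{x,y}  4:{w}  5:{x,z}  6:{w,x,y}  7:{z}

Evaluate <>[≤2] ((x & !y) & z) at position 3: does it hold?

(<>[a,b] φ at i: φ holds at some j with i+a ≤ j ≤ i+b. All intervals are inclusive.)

Check ((x & !y) & z) at each j in [3,5]:
  j=3: false
  j=4: false
  j=5: true
Found at j=5 → formula holds.

True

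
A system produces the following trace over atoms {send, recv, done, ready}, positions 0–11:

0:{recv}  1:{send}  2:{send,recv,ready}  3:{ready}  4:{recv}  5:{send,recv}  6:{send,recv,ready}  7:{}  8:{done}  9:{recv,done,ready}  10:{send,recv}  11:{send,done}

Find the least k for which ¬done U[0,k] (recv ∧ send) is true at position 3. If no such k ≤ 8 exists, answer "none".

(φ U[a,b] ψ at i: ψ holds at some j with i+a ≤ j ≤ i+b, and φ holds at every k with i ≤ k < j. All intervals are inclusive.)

Need earliest j ≥ 3 with (recv ∧ send), and ¬done at every k in [3,j-1].
  j=3: rhs fails.
  j=4: rhs fails.
  j=5: rhs holds; lhs holds on [3,4]. k = 2.

2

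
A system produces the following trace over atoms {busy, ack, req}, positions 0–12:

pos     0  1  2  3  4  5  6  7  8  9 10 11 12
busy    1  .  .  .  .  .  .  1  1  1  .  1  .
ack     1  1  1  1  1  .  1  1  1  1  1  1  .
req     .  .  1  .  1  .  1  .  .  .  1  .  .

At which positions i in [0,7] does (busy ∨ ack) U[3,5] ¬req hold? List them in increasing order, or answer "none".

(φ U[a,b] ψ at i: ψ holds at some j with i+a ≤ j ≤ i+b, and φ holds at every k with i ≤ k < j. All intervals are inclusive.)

0, 1, 2, 6, 7

Evaluate at each i in [0,7]:
  i=0: ✓ (rhs at j=3; lhs holds on [0,2])
  i=1: ✓ (rhs at j=5; lhs holds on [1,4])
  i=2: ✓ (rhs at j=5; lhs holds on [2,4])
  i=3: ✗ (lhs fails at k=5 before rhs at j=7)
  i=4: ✗ (lhs fails at k=5 before rhs at j=7)
  i=5: ✗ (lhs fails at k=5 before rhs at j=8)
  i=6: ✓ (rhs at j=9; lhs holds on [6,8])
  i=7: ✓ (rhs at j=11; lhs holds on [7,10])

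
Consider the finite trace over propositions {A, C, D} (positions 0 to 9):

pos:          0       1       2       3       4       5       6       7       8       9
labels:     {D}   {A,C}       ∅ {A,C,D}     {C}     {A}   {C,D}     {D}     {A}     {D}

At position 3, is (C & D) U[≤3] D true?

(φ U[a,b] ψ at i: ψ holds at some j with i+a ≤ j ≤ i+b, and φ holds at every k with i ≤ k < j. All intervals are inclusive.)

Need some j in [3,6] with D, and (C & D) at every k in [3,j-1].
  j=3: D holds; no prefix to check → satisfied.

Yes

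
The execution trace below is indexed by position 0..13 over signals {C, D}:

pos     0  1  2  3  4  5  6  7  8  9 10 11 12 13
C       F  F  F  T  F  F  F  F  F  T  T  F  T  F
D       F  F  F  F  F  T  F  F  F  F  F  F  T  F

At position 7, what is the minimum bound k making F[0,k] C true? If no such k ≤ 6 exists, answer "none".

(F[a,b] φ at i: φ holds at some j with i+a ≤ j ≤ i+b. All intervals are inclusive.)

Scan j = 7,8,… for C:
  j=7: fails
  j=8: fails
  j=9: holds
First hit at j=9, so smallest k = 9-7 = 2.

2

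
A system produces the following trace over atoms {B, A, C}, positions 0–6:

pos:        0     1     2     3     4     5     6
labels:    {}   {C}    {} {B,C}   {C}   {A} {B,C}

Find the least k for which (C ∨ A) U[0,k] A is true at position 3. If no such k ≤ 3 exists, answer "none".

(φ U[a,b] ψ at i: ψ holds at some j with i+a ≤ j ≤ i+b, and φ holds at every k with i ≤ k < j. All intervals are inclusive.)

2

Need earliest j ≥ 3 with A, and (C ∨ A) at every k in [3,j-1].
  j=3: rhs fails.
  j=4: rhs fails.
  j=5: rhs holds; lhs holds on [3,4]. k = 2.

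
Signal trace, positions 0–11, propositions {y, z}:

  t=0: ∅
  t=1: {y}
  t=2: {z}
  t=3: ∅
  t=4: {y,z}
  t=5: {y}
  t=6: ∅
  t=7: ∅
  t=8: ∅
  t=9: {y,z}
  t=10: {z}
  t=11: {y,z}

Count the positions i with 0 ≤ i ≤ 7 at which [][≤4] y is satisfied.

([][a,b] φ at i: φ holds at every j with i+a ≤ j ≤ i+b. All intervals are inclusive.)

Evaluate at each i in [0,7]:
  i=0: ✗ (fails at j=0)
  i=1: ✗ (fails at j=2)
  i=2: ✗ (fails at j=2)
  i=3: ✗ (fails at j=3)
  i=4: ✗ (fails at j=6)
  i=5: ✗ (fails at j=6)
  i=6: ✗ (fails at j=6)
  i=7: ✗ (fails at j=7)
Positions where it holds: {} → 0.

0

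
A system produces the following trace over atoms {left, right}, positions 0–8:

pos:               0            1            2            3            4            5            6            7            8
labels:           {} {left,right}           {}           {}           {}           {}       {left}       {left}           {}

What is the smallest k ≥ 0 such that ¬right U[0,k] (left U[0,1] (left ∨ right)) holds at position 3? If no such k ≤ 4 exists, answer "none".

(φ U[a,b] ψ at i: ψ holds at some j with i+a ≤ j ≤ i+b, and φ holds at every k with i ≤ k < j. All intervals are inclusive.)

3

Need earliest j ≥ 3 with (left U[0,1] (left ∨ right)), and ¬right at every k in [3,j-1].
  j=3: rhs fails.
  j=4: rhs fails.
  j=5: rhs fails.
  j=6: rhs holds; lhs holds on [3,5]. k = 3.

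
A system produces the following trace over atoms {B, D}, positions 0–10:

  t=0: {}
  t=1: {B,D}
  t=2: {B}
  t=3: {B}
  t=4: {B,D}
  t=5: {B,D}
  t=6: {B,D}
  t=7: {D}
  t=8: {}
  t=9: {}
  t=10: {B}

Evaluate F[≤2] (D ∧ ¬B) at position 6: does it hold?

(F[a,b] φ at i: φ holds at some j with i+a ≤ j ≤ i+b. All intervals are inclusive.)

Check (D ∧ ¬B) at each j in [6,8]:
  j=6: false
  j=7: true
  j=8: false
Found at j=7 → formula holds.

Yes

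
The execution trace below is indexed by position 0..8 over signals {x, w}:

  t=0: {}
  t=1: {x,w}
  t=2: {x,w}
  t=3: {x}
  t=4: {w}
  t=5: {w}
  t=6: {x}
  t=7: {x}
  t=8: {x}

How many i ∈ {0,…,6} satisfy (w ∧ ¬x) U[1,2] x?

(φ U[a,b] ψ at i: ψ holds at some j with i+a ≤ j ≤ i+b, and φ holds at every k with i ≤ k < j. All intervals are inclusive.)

Evaluate at each i in [0,6]:
  i=0: ✗ (lhs fails at k=0 before rhs at j=1)
  i=1: ✗ (lhs fails at k=1 before rhs at j=2)
  i=2: ✗ (lhs fails at k=2 before rhs at j=3)
  i=3: ✗ (no rhs in [4,5])
  i=4: ✓ (rhs at j=6; lhs holds on [4,5])
  i=5: ✓ (rhs at j=6; lhs holds on [5,5])
  i=6: ✗ (lhs fails at k=6 before rhs at j=7)
Positions where it holds: {4, 5} → 2.

2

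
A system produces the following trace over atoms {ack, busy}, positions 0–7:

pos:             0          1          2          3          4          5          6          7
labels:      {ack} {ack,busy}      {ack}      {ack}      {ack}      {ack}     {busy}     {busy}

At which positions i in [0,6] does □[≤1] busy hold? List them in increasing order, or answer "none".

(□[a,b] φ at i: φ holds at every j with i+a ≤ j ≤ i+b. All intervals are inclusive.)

Evaluate at each i in [0,6]:
  i=0: ✗ (fails at j=0)
  i=1: ✗ (fails at j=2)
  i=2: ✗ (fails at j=2)
  i=3: ✗ (fails at j=3)
  i=4: ✗ (fails at j=4)
  i=5: ✗ (fails at j=5)
  i=6: ✓ (all of [6,7])

6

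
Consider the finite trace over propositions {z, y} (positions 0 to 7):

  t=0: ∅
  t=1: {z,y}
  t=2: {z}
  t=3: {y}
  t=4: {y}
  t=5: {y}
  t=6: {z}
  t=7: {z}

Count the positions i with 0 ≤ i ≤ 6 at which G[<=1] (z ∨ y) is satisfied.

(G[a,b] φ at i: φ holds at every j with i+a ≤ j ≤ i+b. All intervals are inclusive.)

Evaluate at each i in [0,6]:
  i=0: ✗ (fails at j=0)
  i=1: ✓ (all of [1,2])
  i=2: ✓ (all of [2,3])
  i=3: ✓ (all of [3,4])
  i=4: ✓ (all of [4,5])
  i=5: ✓ (all of [5,6])
  i=6: ✓ (all of [6,7])
Positions where it holds: {1, 2, 3, 4, 5, 6} → 6.

6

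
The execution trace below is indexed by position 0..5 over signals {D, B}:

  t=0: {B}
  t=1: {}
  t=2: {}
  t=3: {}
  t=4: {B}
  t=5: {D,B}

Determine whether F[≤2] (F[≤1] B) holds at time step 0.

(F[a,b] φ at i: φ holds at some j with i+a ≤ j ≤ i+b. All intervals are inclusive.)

Check F[≤1] B at each j in [0,2]:
  j=0: holds (witness at 0)
  j=1: fails (none in [1,2])
  j=2: fails (none in [2,3])
Found at j=0 → formula holds.

True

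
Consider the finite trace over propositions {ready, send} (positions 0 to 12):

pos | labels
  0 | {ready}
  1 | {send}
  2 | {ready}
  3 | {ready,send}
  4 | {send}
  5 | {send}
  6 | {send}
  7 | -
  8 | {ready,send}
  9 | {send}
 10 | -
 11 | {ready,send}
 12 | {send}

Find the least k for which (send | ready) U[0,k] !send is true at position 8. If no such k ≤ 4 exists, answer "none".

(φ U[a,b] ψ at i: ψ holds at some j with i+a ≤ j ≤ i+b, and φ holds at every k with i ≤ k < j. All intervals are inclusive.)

Need earliest j ≥ 8 with !send, and (send | ready) at every k in [8,j-1].
  j=8: rhs fails.
  j=9: rhs fails.
  j=10: rhs holds; lhs holds on [8,9]. k = 2.

2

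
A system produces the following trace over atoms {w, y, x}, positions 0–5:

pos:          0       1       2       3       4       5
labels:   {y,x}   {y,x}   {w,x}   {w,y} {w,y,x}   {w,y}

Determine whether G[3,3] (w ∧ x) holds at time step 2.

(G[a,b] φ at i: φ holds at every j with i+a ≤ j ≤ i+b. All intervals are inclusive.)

False

Check (w ∧ x) at every j in [5,5]:
  j=5: false
Fails at j=5 → formula fails.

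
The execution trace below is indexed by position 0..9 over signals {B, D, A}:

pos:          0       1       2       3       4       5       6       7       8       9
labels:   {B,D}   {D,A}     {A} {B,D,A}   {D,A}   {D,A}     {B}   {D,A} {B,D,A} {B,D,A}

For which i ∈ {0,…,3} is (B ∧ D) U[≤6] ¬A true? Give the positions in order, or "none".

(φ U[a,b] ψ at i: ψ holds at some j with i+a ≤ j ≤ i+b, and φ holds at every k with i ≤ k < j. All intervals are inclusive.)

Evaluate at each i in [0,3]:
  i=0: ✓ (rhs at j=0)
  i=1: ✗ (lhs fails at k=1 before rhs at j=6)
  i=2: ✗ (lhs fails at k=2 before rhs at j=6)
  i=3: ✗ (lhs fails at k=4 before rhs at j=6)

0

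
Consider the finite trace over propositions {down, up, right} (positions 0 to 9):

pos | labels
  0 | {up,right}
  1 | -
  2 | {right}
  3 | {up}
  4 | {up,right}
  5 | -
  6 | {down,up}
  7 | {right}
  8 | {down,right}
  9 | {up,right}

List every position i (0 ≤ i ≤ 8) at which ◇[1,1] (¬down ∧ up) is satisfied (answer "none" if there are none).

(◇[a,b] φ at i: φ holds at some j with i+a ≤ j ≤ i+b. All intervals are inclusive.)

2, 3, 8

Evaluate at each i in [0,8]:
  i=0: ✗ (none in [1,1])
  i=1: ✗ (none in [2,2])
  i=2: ✓ (witness j=3)
  i=3: ✓ (witness j=4)
  i=4: ✗ (none in [5,5])
  i=5: ✗ (none in [6,6])
  i=6: ✗ (none in [7,7])
  i=7: ✗ (none in [8,8])
  i=8: ✓ (witness j=9)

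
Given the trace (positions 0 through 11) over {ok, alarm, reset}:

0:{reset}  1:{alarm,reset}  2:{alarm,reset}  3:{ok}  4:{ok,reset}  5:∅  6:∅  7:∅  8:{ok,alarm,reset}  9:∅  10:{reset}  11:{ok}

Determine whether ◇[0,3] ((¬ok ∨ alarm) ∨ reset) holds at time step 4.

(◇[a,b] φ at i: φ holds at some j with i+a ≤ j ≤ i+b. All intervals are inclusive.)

Check ((¬ok ∨ alarm) ∨ reset) at each j in [4,7]:
  j=4: true
  j=5: true
  j=6: true
  j=7: true
Found at j=4 → formula holds.

Holds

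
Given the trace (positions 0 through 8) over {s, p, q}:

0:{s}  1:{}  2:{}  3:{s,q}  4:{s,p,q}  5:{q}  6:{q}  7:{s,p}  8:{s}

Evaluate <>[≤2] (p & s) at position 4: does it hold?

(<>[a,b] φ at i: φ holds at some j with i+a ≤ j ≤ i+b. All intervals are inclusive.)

Yes

Check (p & s) at each j in [4,6]:
  j=4: true
  j=5: false
  j=6: false
Found at j=4 → formula holds.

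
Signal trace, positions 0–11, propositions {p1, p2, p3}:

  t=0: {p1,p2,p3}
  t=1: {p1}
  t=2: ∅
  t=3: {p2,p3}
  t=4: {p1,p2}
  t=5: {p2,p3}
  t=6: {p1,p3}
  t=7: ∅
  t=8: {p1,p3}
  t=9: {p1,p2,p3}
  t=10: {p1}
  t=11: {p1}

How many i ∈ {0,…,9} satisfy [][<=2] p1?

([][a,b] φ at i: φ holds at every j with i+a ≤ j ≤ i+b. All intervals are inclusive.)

Evaluate at each i in [0,9]:
  i=0: ✗ (fails at j=2)
  i=1: ✗ (fails at j=2)
  i=2: ✗ (fails at j=2)
  i=3: ✗ (fails at j=3)
  i=4: ✗ (fails at j=5)
  i=5: ✗ (fails at j=5)
  i=6: ✗ (fails at j=7)
  i=7: ✗ (fails at j=7)
  i=8: ✓ (all of [8,10])
  i=9: ✓ (all of [9,11])
Positions where it holds: {8, 9} → 2.

2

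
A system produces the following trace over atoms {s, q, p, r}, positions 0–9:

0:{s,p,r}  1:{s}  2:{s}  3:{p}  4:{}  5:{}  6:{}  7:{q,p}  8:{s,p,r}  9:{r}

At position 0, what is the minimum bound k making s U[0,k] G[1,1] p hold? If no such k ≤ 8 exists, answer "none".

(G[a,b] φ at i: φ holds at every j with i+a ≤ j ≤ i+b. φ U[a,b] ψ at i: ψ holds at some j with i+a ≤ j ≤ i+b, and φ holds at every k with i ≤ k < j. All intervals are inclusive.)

Need earliest j ≥ 0 with G[1,1] p, and s at every k in [0,j-1].
  j=0: rhs fails.
  j=1: rhs fails.
  j=2: rhs holds; lhs holds on [0,1]. k = 2.

2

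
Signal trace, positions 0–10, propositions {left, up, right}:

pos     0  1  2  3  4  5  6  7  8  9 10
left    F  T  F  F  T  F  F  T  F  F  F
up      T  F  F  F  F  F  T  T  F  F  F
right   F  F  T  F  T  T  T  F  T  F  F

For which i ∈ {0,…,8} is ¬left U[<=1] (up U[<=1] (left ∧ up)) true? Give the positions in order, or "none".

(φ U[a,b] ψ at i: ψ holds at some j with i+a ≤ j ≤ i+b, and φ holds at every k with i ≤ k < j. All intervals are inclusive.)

Evaluate at each i in [0,8]:
  i=0: ✗ (no rhs in [0,1])
  i=1: ✗ (no rhs in [1,2])
  i=2: ✗ (no rhs in [2,3])
  i=3: ✗ (no rhs in [3,4])
  i=4: ✗ (no rhs in [4,5])
  i=5: ✓ (rhs at j=6; lhs holds on [5,5])
  i=6: ✓ (rhs at j=6)
  i=7: ✓ (rhs at j=7)
  i=8: ✗ (no rhs in [8,9])

5, 6, 7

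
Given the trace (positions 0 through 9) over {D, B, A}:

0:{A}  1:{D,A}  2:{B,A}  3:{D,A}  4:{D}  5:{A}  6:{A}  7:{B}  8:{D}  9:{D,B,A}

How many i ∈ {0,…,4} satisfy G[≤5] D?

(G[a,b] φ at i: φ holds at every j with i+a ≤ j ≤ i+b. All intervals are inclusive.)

0

Evaluate at each i in [0,4]:
  i=0: ✗ (fails at j=0)
  i=1: ✗ (fails at j=2)
  i=2: ✗ (fails at j=2)
  i=3: ✗ (fails at j=5)
  i=4: ✗ (fails at j=5)
Positions where it holds: {} → 0.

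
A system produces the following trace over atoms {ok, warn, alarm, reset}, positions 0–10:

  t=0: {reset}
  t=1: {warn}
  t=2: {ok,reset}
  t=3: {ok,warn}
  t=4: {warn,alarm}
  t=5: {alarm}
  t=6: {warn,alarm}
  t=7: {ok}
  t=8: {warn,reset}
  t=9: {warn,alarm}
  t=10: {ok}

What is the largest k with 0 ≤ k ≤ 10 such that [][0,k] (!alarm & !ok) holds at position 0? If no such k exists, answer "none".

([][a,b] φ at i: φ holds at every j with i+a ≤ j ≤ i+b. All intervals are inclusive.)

(!alarm & !ok) must hold from j=0 onward; find where it first fails.
  j=0: holds
  j=1: holds
  j=2: fails
Holds on [0,1], so largest k = 1.

1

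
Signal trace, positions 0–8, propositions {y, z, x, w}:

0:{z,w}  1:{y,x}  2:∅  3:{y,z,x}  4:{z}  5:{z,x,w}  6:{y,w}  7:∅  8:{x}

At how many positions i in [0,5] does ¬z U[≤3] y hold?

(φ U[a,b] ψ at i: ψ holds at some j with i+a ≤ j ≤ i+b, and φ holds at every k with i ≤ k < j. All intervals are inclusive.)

Evaluate at each i in [0,5]:
  i=0: ✗ (lhs fails at k=0 before rhs at j=1)
  i=1: ✓ (rhs at j=1)
  i=2: ✓ (rhs at j=3; lhs holds on [2,2])
  i=3: ✓ (rhs at j=3)
  i=4: ✗ (lhs fails at k=4 before rhs at j=6)
  i=5: ✗ (lhs fails at k=5 before rhs at j=6)
Positions where it holds: {1, 2, 3} → 3.

3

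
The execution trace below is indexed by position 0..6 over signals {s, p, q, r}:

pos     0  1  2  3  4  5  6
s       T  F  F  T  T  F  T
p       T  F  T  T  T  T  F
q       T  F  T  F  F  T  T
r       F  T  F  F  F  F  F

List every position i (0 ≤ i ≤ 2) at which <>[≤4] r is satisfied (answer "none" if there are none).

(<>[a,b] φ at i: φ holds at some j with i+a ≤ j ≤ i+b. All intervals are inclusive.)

0, 1

Evaluate at each i in [0,2]:
  i=0: ✓ (witness j=1)
  i=1: ✓ (witness j=1)
  i=2: ✗ (none in [2,6])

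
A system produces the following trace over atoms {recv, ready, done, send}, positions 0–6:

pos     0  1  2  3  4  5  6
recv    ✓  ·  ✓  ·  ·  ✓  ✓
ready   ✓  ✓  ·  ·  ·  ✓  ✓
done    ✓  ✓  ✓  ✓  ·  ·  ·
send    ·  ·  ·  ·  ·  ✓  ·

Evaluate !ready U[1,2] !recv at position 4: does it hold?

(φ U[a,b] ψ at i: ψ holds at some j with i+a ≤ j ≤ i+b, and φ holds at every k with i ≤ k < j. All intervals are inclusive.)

Does not hold

Need some j in [5,6] with !recv, and !ready at every k in [4,j-1].
  j=5: !recv false.
  j=6: !recv false.
No j in the window works → until fails.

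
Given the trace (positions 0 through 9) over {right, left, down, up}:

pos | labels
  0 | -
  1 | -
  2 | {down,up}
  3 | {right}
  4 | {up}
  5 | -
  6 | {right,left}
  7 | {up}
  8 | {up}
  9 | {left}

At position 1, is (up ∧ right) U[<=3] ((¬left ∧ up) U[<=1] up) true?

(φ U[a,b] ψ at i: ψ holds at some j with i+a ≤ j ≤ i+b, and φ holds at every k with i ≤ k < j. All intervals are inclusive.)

False

Need some j in [1,4] with ((¬left ∧ up) U[<=1] up), and (up ∧ right) at every k in [1,j-1].
  j=1: ((¬left ∧ up) U[<=1] up) — fails.
  j=2: ((¬left ∧ up) U[<=1] up) holds, but (up ∧ right) fails at k=1 → not this j.
  j=3: ((¬left ∧ up) U[<=1] up) — fails.
  j=4: ((¬left ∧ up) U[<=1] up) holds, but (up ∧ right) fails at k=1 → not this j.
No j in the window works → until fails.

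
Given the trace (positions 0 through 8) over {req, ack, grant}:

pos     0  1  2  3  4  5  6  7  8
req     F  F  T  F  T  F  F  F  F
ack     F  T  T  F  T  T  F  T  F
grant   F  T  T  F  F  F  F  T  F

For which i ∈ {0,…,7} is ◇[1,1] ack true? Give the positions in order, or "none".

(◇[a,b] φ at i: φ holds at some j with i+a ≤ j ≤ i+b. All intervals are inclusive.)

0, 1, 3, 4, 6

Evaluate at each i in [0,7]:
  i=0: ✓ (witness j=1)
  i=1: ✓ (witness j=2)
  i=2: ✗ (none in [3,3])
  i=3: ✓ (witness j=4)
  i=4: ✓ (witness j=5)
  i=5: ✗ (none in [6,6])
  i=6: ✓ (witness j=7)
  i=7: ✗ (none in [8,8])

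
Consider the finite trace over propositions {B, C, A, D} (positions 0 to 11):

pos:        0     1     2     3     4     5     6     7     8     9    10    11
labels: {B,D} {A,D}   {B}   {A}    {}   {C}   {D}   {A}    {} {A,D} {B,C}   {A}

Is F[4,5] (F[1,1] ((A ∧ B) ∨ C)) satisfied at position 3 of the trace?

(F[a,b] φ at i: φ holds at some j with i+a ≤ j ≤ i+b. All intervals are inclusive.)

Does not hold

Check F[1,1] ((A ∧ B) ∨ C) at each j in [7,8]:
  j=7: fails (none in [8,8])
  j=8: fails (none in [9,9])
No position in the window satisfies it → formula fails.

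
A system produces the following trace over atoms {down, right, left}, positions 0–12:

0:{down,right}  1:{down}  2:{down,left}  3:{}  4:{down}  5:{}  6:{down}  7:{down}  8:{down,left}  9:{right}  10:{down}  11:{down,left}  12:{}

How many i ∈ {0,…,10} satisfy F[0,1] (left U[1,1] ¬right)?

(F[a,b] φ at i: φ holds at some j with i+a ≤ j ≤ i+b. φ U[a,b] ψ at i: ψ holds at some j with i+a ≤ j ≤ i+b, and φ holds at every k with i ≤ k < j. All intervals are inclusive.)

Evaluate at each i in [0,10]:
  i=0: ✗ (none in [0,1])
  i=1: ✓ (witness j=2)
  i=2: ✓ (witness j=2)
  i=3: ✗ (none in [3,4])
  i=4: ✗ (none in [4,5])
  i=5: ✗ (none in [5,6])
  i=6: ✗ (none in [6,7])
  i=7: ✗ (none in [7,8])
  i=8: ✗ (none in [8,9])
  i=9: ✗ (none in [9,10])
  i=10: ✓ (witness j=11)
Positions where it holds: {1, 2, 10} → 3.

3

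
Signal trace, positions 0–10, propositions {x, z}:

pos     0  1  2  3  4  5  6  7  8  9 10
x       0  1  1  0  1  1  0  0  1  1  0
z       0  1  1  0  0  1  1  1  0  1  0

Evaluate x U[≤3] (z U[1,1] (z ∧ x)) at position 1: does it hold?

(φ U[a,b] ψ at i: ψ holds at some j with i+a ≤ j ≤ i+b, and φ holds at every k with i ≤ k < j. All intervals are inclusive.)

Need some j in [1,4] with (z U[1,1] (z ∧ x)), and x at every k in [1,j-1].
  j=1: (z U[1,1] (z ∧ x)) holds; no prefix to check → satisfied.

True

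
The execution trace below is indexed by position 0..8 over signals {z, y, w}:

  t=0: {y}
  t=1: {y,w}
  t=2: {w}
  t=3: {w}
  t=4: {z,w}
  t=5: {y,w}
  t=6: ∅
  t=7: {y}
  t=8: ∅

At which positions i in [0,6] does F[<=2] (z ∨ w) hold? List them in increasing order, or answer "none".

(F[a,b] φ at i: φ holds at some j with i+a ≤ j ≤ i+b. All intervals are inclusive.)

Evaluate at each i in [0,6]:
  i=0: ✓ (witness j=1)
  i=1: ✓ (witness j=1)
  i=2: ✓ (witness j=2)
  i=3: ✓ (witness j=3)
  i=4: ✓ (witness j=4)
  i=5: ✓ (witness j=5)
  i=6: ✗ (none in [6,8])

0, 1, 2, 3, 4, 5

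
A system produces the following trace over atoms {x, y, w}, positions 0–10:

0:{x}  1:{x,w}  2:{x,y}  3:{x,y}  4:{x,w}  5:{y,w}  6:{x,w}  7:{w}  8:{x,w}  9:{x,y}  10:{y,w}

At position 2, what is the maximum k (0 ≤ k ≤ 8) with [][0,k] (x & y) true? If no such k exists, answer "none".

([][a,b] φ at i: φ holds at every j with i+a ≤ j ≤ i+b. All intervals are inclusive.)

(x & y) must hold from j=2 onward; find where it first fails.
  j=2: holds
  j=3: holds
  j=4: fails
Holds on [2,3], so largest k = 1.

1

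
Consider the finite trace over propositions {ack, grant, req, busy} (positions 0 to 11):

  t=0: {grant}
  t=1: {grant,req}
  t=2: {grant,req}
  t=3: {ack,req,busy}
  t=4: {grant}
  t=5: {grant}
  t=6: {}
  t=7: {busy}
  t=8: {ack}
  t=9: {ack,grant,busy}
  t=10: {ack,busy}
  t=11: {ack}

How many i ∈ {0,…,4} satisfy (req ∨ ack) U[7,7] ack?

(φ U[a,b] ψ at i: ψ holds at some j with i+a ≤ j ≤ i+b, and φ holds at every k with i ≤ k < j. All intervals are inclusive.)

0

Evaluate at each i in [0,4]:
  i=0: ✗ (no rhs in [7,7])
  i=1: ✗ (lhs fails at k=4 before rhs at j=8)
  i=2: ✗ (lhs fails at k=4 before rhs at j=9)
  i=3: ✗ (lhs fails at k=4 before rhs at j=10)
  i=4: ✗ (lhs fails at k=4 before rhs at j=11)
Positions where it holds: {} → 0.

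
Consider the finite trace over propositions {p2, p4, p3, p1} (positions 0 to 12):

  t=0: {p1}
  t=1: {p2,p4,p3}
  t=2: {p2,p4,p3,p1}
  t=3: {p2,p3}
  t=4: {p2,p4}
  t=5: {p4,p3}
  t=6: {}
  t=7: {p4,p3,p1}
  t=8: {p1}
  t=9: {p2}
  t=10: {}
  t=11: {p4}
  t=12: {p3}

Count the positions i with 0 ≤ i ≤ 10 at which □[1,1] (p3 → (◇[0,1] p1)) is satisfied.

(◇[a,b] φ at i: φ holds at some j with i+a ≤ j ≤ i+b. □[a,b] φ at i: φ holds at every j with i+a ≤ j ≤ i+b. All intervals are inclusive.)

9

Evaluate at each i in [0,10]:
  i=0: ✓ (all of [1,1])
  i=1: ✓ (all of [2,2])
  i=2: ✗ (fails at j=3)
  i=3: ✓ (all of [4,4])
  i=4: ✗ (fails at j=5)
  i=5: ✓ (all of [6,6])
  i=6: ✓ (all of [7,7])
  i=7: ✓ (all of [8,8])
  i=8: ✓ (all of [9,9])
  i=9: ✓ (all of [10,10])
  i=10: ✓ (all of [11,11])
Positions where it holds: {0, 1, 3, 5, 6, 7, 8, 9, 10} → 9.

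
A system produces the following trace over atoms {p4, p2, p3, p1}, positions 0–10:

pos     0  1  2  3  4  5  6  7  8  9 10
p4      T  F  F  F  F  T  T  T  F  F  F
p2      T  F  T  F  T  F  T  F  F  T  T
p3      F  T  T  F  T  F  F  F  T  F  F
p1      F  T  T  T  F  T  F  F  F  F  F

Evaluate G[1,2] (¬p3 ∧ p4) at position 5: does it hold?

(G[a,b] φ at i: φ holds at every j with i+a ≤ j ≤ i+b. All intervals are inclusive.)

Yes

Check (¬p3 ∧ p4) at every j in [6,7]:
  j=6: true
  j=7: true
All positions satisfy it → formula holds.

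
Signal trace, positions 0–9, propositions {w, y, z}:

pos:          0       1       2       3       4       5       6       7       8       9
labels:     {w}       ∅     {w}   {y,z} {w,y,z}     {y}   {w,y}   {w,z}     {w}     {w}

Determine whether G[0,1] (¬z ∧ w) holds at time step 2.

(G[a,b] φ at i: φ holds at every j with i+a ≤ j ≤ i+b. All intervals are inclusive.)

Does not hold

Check (¬z ∧ w) at every j in [2,3]:
  j=2: true
  j=3: false
Fails at j=3 → formula fails.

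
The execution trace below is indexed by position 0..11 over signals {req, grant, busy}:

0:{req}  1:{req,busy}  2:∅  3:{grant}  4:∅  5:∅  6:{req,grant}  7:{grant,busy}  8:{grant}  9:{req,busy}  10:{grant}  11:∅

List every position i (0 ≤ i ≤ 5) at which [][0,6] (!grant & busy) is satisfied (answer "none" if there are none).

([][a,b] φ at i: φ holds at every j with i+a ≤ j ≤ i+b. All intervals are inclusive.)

none

Evaluate at each i in [0,5]:
  i=0: ✗ (fails at j=0)
  i=1: ✗ (fails at j=2)
  i=2: ✗ (fails at j=2)
  i=3: ✗ (fails at j=3)
  i=4: ✗ (fails at j=4)
  i=5: ✗ (fails at j=5)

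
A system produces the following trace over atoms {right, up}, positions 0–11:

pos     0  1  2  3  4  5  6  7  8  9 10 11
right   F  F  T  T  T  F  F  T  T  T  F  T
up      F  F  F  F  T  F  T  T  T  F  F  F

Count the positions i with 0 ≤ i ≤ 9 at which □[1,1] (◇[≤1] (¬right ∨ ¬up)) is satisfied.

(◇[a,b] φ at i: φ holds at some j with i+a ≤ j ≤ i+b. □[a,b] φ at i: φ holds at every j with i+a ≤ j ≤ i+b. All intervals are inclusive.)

Evaluate at each i in [0,9]:
  i=0: ✓ (all of [1,1])
  i=1: ✓ (all of [2,2])
  i=2: ✓ (all of [3,3])
  i=3: ✓ (all of [4,4])
  i=4: ✓ (all of [5,5])
  i=5: ✓ (all of [6,6])
  i=6: ✗ (fails at j=7)
  i=7: ✓ (all of [8,8])
  i=8: ✓ (all of [9,9])
  i=9: ✓ (all of [10,10])
Positions where it holds: {0, 1, 2, 3, 4, 5, 7, 8, 9} → 9.

9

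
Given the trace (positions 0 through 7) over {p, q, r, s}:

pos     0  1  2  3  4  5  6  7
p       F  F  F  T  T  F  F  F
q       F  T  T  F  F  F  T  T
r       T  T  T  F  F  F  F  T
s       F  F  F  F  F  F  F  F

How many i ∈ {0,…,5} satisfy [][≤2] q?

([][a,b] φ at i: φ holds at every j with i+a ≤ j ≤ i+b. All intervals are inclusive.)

Evaluate at each i in [0,5]:
  i=0: ✗ (fails at j=0)
  i=1: ✗ (fails at j=3)
  i=2: ✗ (fails at j=3)
  i=3: ✗ (fails at j=3)
  i=4: ✗ (fails at j=4)
  i=5: ✗ (fails at j=5)
Positions where it holds: {} → 0.

0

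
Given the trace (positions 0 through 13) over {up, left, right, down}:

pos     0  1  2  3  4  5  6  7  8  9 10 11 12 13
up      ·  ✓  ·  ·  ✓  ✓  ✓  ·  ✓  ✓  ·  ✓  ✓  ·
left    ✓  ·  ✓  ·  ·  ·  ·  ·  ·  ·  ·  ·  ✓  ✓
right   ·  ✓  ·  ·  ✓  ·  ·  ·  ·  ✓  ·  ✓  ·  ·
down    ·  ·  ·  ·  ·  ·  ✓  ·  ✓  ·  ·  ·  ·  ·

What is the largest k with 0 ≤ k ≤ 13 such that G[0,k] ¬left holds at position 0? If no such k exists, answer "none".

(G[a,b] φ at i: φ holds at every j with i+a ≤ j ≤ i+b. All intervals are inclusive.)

none

¬left must hold from j=0 onward; find where it first fails.
  j=0: fails → no k works.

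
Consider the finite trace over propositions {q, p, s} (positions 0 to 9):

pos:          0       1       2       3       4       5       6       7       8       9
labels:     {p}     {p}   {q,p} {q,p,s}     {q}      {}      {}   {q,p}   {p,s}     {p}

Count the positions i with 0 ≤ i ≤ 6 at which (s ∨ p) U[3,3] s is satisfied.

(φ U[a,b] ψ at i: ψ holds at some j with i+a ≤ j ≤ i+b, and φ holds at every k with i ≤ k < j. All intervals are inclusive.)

Evaluate at each i in [0,6]:
  i=0: ✓ (rhs at j=3; lhs holds on [0,2])
  i=1: ✗ (no rhs in [4,4])
  i=2: ✗ (no rhs in [5,5])
  i=3: ✗ (no rhs in [6,6])
  i=4: ✗ (no rhs in [7,7])
  i=5: ✗ (lhs fails at k=5 before rhs at j=8)
  i=6: ✗ (no rhs in [9,9])
Positions where it holds: {0} → 1.

1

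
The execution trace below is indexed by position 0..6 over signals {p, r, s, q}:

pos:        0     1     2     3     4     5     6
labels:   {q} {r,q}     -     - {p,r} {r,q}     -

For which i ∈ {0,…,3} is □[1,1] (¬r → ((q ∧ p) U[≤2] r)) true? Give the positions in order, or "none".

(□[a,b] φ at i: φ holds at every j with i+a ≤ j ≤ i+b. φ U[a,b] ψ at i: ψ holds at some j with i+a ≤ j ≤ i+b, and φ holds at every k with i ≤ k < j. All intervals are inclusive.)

Evaluate at each i in [0,3]:
  i=0: ✓ (all of [1,1])
  i=1: ✗ (fails at j=2)
  i=2: ✗ (fails at j=3)
  i=3: ✓ (all of [4,4])

0, 3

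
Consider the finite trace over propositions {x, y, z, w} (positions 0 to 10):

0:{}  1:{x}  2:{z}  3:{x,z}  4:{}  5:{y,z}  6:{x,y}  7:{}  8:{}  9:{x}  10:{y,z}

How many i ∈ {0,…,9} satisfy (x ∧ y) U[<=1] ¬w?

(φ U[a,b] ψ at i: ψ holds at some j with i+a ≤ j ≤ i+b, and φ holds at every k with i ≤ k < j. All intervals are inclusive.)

Evaluate at each i in [0,9]:
  i=0: ✓ (rhs at j=0)
  i=1: ✓ (rhs at j=1)
  i=2: ✓ (rhs at j=2)
  i=3: ✓ (rhs at j=3)
  i=4: ✓ (rhs at j=4)
  i=5: ✓ (rhs at j=5)
  i=6: ✓ (rhs at j=6)
  i=7: ✓ (rhs at j=7)
  i=8: ✓ (rhs at j=8)
  i=9: ✓ (rhs at j=9)
Positions where it holds: {0, 1, 2, 3, 4, 5, 6, 7, 8, 9} → 10.

10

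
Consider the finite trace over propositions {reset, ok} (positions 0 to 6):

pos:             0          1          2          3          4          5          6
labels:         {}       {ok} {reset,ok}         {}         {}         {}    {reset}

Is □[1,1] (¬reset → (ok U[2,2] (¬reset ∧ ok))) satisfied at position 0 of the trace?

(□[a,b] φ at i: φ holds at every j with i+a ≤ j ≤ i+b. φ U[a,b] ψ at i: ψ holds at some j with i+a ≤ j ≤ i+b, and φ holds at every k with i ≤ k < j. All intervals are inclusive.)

Does not hold

Check (¬reset → (ok U[2,2] (¬reset ∧ ok))) at every j in [1,1]:
  j=1: antecedent true; consequent fails → ✗
Fails at j=1 → formula fails.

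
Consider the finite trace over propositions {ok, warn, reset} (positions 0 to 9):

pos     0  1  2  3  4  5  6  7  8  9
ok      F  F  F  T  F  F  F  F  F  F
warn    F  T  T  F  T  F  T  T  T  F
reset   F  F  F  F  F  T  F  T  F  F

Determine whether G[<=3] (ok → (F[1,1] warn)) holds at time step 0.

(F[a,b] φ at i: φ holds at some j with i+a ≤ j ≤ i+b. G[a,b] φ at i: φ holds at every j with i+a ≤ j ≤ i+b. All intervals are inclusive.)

Yes

Check (ok → (F[1,1] warn)) at every j in [0,3]:
  j=0: antecedent false → ✓
  j=1: antecedent false → ✓
  j=2: antecedent false → ✓
  j=3: antecedent true; consequent holds (witness at 4) → ✓
All positions satisfy it → formula holds.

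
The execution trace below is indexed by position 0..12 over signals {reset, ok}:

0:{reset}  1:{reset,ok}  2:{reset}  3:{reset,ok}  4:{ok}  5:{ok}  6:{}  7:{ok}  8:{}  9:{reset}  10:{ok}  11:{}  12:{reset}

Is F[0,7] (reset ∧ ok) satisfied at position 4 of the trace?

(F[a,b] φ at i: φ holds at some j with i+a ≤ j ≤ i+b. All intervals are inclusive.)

Check (reset ∧ ok) at each j in [4,11]:
  j=4: false
  j=5: false
  j=6: false
  j=7: false
  j=8: false
  j=9: false
  j=10: false
  j=11: false
No position in the window satisfies it → formula fails.

No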